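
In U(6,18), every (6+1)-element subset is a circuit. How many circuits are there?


In U(6,18), circuits are the (7)-element subsets.
Any set of 7 elements is dependent, and removing any one element gives
an independent set of size 6, so it is a minimal dependent set.
Number of circuits = (18 choose 7) = 31824.

31824


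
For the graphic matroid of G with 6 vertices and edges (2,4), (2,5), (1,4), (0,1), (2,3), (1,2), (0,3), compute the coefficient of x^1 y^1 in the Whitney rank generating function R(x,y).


R(x,y) = sum over A in 2^E of x^(r(E)-r(A)) * y^(|A|-r(A)).
G has 6 vertices, 7 edges. r(E) = 5.
Enumerate all 2^7 = 128 subsets.
Count subsets with r(E)-r(A)=1 and |A|-r(A)=1: 10.

10


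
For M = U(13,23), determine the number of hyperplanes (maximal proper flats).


Hyperplanes of U(13,23) are flats of rank 12.
In a uniform matroid, these are exactly the (12)-element subsets.
Count = C(23,12) = 1352078.

1352078


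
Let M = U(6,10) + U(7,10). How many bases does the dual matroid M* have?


(M1+M2)* = M1* + M2*.
M1* = U(4,10), bases: C(10,4) = 210.
M2* = U(3,10), bases: C(10,3) = 120.
|B(M*)| = 210 * 120 = 25200.

25200


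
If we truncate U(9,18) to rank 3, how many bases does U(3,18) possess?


Truncating U(9,18) to rank 3 gives U(3,18).
Bases of U(3,18) are all 3-element subsets of 18 elements.
Number of bases = C(18,3) = (18 * 17 * 16) / (1 * 2 * 3) = 816.

816


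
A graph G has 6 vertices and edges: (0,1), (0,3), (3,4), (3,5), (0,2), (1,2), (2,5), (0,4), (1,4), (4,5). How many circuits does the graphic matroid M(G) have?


A circuit in a graphic matroid = edge set of a simple cycle.
G has 6 vertices and 10 edges.
Enumerating all minimal edge subsets forming cycles...
Total circuits found: 23.

23


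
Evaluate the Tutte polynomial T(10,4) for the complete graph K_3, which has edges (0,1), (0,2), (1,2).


T(K_3; x,y) = x^2 + x + y.
T(10,4) = 100 + 10 + 4 = 114.

114


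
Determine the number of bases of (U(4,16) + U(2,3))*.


(M1+M2)* = M1* + M2*.
M1* = U(12,16), bases: C(16,12) = 1820.
M2* = U(1,3), bases: C(3,1) = 3.
|B(M*)| = 1820 * 3 = 5460.

5460


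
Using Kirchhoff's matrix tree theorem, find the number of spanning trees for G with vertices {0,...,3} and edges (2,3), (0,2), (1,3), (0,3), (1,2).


By Kirchhoff's matrix tree theorem, the number of spanning trees equals
the determinant of any cofactor of the Laplacian matrix L.
G has 4 vertices and 5 edges.
Computing the (3 x 3) cofactor determinant gives 8.

8


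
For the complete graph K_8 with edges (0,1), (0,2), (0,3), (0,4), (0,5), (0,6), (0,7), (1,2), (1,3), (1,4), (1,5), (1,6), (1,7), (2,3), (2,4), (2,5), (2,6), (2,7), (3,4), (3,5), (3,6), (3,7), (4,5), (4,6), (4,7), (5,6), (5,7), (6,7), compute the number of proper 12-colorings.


P(K_8, k) = k(k-1)(k-2)...(k-7).
P(12) = (12) * (11) * (10) * (9) * (8) * (7) * (6) * (5) = 19958400.

19958400


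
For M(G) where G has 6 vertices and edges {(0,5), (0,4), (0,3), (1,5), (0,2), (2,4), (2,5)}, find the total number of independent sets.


An independent set in a graphic matroid is an acyclic edge subset.
G has 6 vertices and 7 edges.
Enumerate all 2^7 = 128 subsets, checking for acyclicity.
Total independent sets = 96.

96


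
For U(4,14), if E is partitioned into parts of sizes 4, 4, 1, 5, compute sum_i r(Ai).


r(Ai) = min(|Ai|, 4) for each part.
Sum = min(4,4) + min(4,4) + min(1,4) + min(5,4)
    = 4 + 4 + 1 + 4
    = 13.

13


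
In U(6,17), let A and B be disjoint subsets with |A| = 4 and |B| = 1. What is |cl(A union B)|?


|A union B| = 4 + 1 = 5 (disjoint).
In U(6,17), cl(S) = S if |S| < 6, else cl(S) = E.
Since 5 < 6, cl(A union B) = A union B.
|cl(A union B)| = 5.

5


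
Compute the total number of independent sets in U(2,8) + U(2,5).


For a direct sum, |I(M1+M2)| = |I(M1)| * |I(M2)|.
|I(U(2,8))| = sum C(8,k) for k=0..2 = 37.
|I(U(2,5))| = sum C(5,k) for k=0..2 = 16.
Total = 37 * 16 = 592.

592


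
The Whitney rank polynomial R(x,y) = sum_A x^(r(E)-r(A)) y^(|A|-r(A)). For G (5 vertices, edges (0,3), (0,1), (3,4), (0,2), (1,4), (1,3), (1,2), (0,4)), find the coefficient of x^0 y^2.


R(x,y) = sum over A in 2^E of x^(r(E)-r(A)) * y^(|A|-r(A)).
G has 5 vertices, 8 edges. r(E) = 4.
Enumerate all 2^8 = 256 subsets.
Count subsets with r(E)-r(A)=0 and |A|-r(A)=2: 27.

27


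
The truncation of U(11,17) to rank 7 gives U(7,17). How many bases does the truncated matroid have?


Truncating U(11,17) to rank 7 gives U(7,17).
Bases of U(7,17) are all 7-element subsets of 17 elements.
Number of bases = C(17,7) = 19448.

19448


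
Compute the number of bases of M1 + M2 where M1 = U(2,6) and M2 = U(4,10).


Bases of a direct sum M1 + M2: |B| = |B(M1)| * |B(M2)|.
|B(U(2,6))| = C(6,2) = 15.
|B(U(4,10))| = C(10,4) = 210.
Total bases = 15 * 210 = 3150.

3150


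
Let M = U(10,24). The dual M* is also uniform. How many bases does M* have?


The dual of U(r,n) is U(n-r, n) = U(14,24).
Bases of U(14,24) are all (14)-element subsets.
|B(M*)| = C(24,14) = 1961256.

1961256


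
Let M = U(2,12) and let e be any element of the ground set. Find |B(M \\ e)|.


Deleting e from U(2,12) gives U(2,11) since n > r.
Bases of U(2,11) = (11 choose 2) = 55.

55


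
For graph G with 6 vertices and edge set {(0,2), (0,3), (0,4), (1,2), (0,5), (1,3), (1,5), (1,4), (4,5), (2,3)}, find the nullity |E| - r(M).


Cycle rank (nullity) = |E| - r(M) = |E| - (|V| - c).
|E| = 10, |V| = 6, c = 1.
Nullity = 10 - (6 - 1) = 10 - 5 = 5.

5


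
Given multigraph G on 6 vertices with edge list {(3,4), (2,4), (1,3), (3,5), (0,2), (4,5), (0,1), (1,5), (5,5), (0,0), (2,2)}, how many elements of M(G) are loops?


In a graphic matroid, a loop is a self-loop edge (u,u) with rank 0.
Examining all 11 edges for self-loops...
Self-loops found: (5,5), (0,0), (2,2)
Number of loops = 3.

3


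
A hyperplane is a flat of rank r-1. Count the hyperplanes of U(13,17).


Hyperplanes of U(13,17) are flats of rank 12.
In a uniform matroid, these are exactly the (12)-element subsets.
Count = C(17,12) = 17! / (12! * 5!) = 6188.

6188


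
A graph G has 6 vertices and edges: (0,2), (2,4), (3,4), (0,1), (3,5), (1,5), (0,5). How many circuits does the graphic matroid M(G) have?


A circuit in a graphic matroid = edge set of a simple cycle.
G has 6 vertices and 7 edges.
Enumerating all minimal edge subsets forming cycles...
Total circuits found: 3.

3


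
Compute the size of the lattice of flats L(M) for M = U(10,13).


Flats of U(10,13): every subset of size < 10 is a flat, plus E itself.
Count = (13 choose 0) + (13 choose 1) + (13 choose 2) + (13 choose 3) + (13 choose 4) + (13 choose 5) + (13 choose 6) + (13 choose 7) + (13 choose 8) + (13 choose 9) + 1
     = 1 + 13 + 78 + 286 + 715 + 1287 + 1716 + 1716 + 1287 + 715 + 1
     = 7815.

7815


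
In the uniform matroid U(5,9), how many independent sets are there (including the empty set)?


Independent sets of U(5,9) are all subsets of size <= 5.
Count = (9 choose 0) + (9 choose 1) + (9 choose 2) + (9 choose 3) + (9 choose 4) + (9 choose 5)
     = 1 + 9 + 36 + 84 + 126 + 126
     = 382.

382


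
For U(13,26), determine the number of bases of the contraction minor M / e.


Contracting e from U(13,26) gives U(12,25).
Bases of U(12,25) = C(25,12) = 25! / (12! * 13!) = 5200300.

5200300


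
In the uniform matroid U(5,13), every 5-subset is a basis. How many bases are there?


Bases of U(5,13) are all 5-element subsets of the 13-element ground set.
Number of bases = C(13,5).
(13 choose 5) = 1287.

1287


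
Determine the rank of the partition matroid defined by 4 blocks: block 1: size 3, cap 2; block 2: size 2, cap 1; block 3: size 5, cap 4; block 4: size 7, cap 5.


Rank of a partition matroid = sum of min(|Si|, ci) for each block.
= min(3,2) + min(2,1) + min(5,4) + min(7,5)
= 2 + 1 + 4 + 5
= 12.

12


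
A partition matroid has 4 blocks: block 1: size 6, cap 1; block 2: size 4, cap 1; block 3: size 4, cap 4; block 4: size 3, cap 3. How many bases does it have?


A basis picks exactly ci elements from block i.
Number of bases = product of C(|Si|, ci).
= C(6,1) * C(4,1) * C(4,4) * C(3,3)
= 6 * 4 * 1 * 1
= 24.

24


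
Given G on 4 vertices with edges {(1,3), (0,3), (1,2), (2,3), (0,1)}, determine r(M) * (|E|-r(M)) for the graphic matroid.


r(M) = |V| - c = 4 - 1 = 3.
nullity = |E| - r(M) = 5 - 3 = 2.
Product = 3 * 2 = 6.

6


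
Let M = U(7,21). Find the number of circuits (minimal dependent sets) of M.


In U(7,21), circuits are the (8)-element subsets.
Any set of 8 elements is dependent, and removing any one element gives
an independent set of size 7, so it is a minimal dependent set.
Number of circuits = C(21,8) = 203490.

203490


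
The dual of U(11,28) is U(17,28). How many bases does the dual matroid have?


The dual of U(r,n) is U(n-r, n) = U(17,28).
Bases of U(17,28) are all (17)-element subsets.
|B(M*)| = C(28,17) = 28! / (17! * 11!) = 21474180.

21474180


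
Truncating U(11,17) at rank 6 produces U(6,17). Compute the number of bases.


Truncating U(11,17) to rank 6 gives U(6,17).
Bases of U(6,17) are all 6-element subsets of 17 elements.
Number of bases = C(17,6) = 12376.

12376


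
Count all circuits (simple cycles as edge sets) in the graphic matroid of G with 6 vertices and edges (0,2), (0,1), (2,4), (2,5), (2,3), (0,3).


A circuit in a graphic matroid = edge set of a simple cycle.
G has 6 vertices and 6 edges.
Enumerating all minimal edge subsets forming cycles...
Total circuits found: 1.

1


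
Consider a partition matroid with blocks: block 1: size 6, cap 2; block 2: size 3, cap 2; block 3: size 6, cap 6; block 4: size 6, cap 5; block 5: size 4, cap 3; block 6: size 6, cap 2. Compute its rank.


Rank of a partition matroid = sum of min(|Si|, ci) for each block.
= min(6,2) + min(3,2) + min(6,6) + min(6,5) + min(4,3) + min(6,2)
= 2 + 2 + 6 + 5 + 3 + 2
= 20.

20


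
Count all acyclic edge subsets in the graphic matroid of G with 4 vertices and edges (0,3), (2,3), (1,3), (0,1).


An independent set in a graphic matroid is an acyclic edge subset.
G has 4 vertices and 4 edges.
Enumerate all 2^4 = 16 subsets, checking for acyclicity.
Total independent sets = 14.

14


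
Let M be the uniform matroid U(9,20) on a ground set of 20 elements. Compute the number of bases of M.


Bases of U(9,20) are all 9-element subsets of the 20-element ground set.
Number of bases = C(20,9).
(20 choose 9) = 167960.

167960


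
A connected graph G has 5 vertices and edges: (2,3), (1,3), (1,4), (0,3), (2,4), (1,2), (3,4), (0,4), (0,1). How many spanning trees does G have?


By Kirchhoff's matrix tree theorem, the number of spanning trees equals
the determinant of any cofactor of the Laplacian matrix L.
G has 5 vertices and 9 edges.
Computing the (4 x 4) cofactor determinant gives 75.

75


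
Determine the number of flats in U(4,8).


Flats of U(4,8): every subset of size < 4 is a flat, plus E itself.
Count = (8 choose 0) + (8 choose 1) + (8 choose 2) + (8 choose 3) + 1
     = 1 + 8 + 28 + 56 + 1
     = 94.

94


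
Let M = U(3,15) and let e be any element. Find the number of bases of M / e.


Contracting e from U(3,15) gives U(2,14).
Bases of U(2,14) = C(14,2) = (14 * 13) / (1 * 2) = 91.

91


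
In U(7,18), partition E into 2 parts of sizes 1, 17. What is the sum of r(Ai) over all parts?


r(Ai) = min(|Ai|, 7) for each part.
Sum = min(1,7) + min(17,7)
    = 1 + 7
    = 8.

8


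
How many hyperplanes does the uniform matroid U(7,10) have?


Hyperplanes of U(7,10) are flats of rank 6.
In a uniform matroid, these are exactly the (6)-element subsets.
Count = C(10,6) = 10! / (6! * 4!) = 210.

210


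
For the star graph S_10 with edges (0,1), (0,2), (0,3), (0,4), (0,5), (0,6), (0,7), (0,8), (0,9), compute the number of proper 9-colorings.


P(tree, k) = k * (k-1)^(9) for any tree on 10 vertices.
P(9) = 9 * 8^9 = 9 * 134217728 = 1207959552.

1207959552


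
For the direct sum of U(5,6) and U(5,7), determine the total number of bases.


Bases of a direct sum M1 + M2: |B| = |B(M1)| * |B(M2)|.
|B(U(5,6))| = C(6,5) = 6.
|B(U(5,7))| = C(7,5) = 21.
Total bases = 6 * 21 = 126.

126


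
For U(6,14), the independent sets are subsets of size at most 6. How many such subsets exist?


Independent sets of U(6,14) are all subsets of size <= 6.
Count = C(14,0) + C(14,1) + C(14,2) + C(14,3) + C(14,4) + C(14,5) + C(14,6)
     = 1 + 14 + 91 + 364 + 1001 + 2002 + 3003
     = 6476.

6476


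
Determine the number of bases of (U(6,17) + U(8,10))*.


(M1+M2)* = M1* + M2*.
M1* = U(11,17), bases: C(17,11) = 12376.
M2* = U(2,10), bases: C(10,2) = 45.
|B(M*)| = 12376 * 45 = 556920.

556920


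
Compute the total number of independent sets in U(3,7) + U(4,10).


For a direct sum, |I(M1+M2)| = |I(M1)| * |I(M2)|.
|I(U(3,7))| = sum C(7,k) for k=0..3 = 64.
|I(U(4,10))| = sum C(10,k) for k=0..4 = 386.
Total = 64 * 386 = 24704.

24704


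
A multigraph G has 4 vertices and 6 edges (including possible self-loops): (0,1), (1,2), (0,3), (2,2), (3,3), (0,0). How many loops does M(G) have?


In a graphic matroid, a loop is a self-loop edge (u,u) with rank 0.
Examining all 6 edges for self-loops...
Self-loops found: (2,2), (3,3), (0,0)
Number of loops = 3.

3


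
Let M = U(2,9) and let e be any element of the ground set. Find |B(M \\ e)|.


Deleting e from U(2,9) gives U(2,8) since n > r.
Bases of U(2,8) = (8 choose 2) = 28.

28


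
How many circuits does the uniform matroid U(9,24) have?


In U(9,24), circuits are the (10)-element subsets.
Any set of 10 elements is dependent, and removing any one element gives
an independent set of size 9, so it is a minimal dependent set.
Number of circuits = C(24,10) = 1961256.

1961256


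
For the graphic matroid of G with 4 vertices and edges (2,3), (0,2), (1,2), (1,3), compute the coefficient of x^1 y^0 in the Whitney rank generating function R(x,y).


R(x,y) = sum over A in 2^E of x^(r(E)-r(A)) * y^(|A|-r(A)).
G has 4 vertices, 4 edges. r(E) = 3.
Enumerate all 2^4 = 16 subsets.
Count subsets with r(E)-r(A)=1 and |A|-r(A)=0: 6.

6


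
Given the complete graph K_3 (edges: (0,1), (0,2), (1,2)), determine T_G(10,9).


T(K_3; x,y) = x^2 + x + y.
T(10,9) = 100 + 10 + 9 = 119.

119


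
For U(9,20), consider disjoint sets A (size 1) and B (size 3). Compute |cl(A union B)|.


|A union B| = 1 + 3 = 4 (disjoint).
In U(9,20), cl(S) = S if |S| < 9, else cl(S) = E.
Since 4 < 9, cl(A union B) = A union B.
|cl(A union B)| = 4.

4


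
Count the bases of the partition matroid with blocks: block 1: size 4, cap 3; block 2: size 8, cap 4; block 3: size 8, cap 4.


A basis picks exactly ci elements from block i.
Number of bases = product of C(|Si|, ci).
= C(4,3) * C(8,4) * C(8,4)
= 4 * 70 * 70
= 19600.

19600


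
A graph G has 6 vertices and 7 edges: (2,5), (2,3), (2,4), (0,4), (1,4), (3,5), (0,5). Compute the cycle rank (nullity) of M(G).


Cycle rank (nullity) = |E| - r(M) = |E| - (|V| - c).
|E| = 7, |V| = 6, c = 1.
Nullity = 7 - (6 - 1) = 7 - 5 = 2.

2


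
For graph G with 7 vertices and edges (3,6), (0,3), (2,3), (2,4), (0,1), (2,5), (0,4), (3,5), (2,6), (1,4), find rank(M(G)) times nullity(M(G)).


r(M) = |V| - c = 7 - 1 = 6.
nullity = |E| - r(M) = 10 - 6 = 4.
Product = 6 * 4 = 24.

24


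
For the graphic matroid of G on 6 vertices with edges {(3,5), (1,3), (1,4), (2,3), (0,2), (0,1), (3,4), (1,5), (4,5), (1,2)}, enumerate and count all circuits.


A circuit in a graphic matroid = edge set of a simple cycle.
G has 6 vertices and 10 edges.
Enumerating all minimal edge subsets forming cycles...
Total circuits found: 18.

18


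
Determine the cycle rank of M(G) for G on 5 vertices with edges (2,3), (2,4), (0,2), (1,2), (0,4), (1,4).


Cycle rank (nullity) = |E| - r(M) = |E| - (|V| - c).
|E| = 6, |V| = 5, c = 1.
Nullity = 6 - (5 - 1) = 6 - 4 = 2.

2


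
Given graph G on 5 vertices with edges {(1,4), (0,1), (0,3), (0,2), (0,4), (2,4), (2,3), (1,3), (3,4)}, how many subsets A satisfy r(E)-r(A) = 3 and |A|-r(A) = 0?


R(x,y) = sum over A in 2^E of x^(r(E)-r(A)) * y^(|A|-r(A)).
G has 5 vertices, 9 edges. r(E) = 4.
Enumerate all 2^9 = 512 subsets.
Count subsets with r(E)-r(A)=3 and |A|-r(A)=0: 9.

9


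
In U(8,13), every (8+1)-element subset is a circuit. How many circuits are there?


In U(8,13), circuits are the (9)-element subsets.
Any set of 9 elements is dependent, and removing any one element gives
an independent set of size 8, so it is a minimal dependent set.
Number of circuits = C(13,9) = 13! / (9! * 4!) = 715.

715


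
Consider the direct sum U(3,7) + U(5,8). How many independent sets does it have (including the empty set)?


For a direct sum, |I(M1+M2)| = |I(M1)| * |I(M2)|.
|I(U(3,7))| = sum C(7,k) for k=0..3 = 64.
|I(U(5,8))| = sum C(8,k) for k=0..5 = 219.
Total = 64 * 219 = 14016.

14016


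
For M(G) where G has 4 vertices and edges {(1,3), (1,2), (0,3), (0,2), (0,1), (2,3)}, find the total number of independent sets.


An independent set in a graphic matroid is an acyclic edge subset.
G has 4 vertices and 6 edges.
Enumerate all 2^6 = 64 subsets, checking for acyclicity.
Total independent sets = 38.

38


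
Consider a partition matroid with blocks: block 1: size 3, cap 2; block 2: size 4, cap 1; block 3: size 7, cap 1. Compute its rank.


Rank of a partition matroid = sum of min(|Si|, ci) for each block.
= min(3,2) + min(4,1) + min(7,1)
= 2 + 1 + 1
= 4.

4


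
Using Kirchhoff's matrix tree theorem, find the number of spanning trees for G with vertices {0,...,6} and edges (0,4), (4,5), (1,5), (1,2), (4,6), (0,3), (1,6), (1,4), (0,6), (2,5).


By Kirchhoff's matrix tree theorem, the number of spanning trees equals
the determinant of any cofactor of the Laplacian matrix L.
G has 7 vertices and 10 edges.
Computing the (6 x 6) cofactor determinant gives 55.

55


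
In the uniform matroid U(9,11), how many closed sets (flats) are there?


Flats of U(9,11): every subset of size < 9 is a flat, plus E itself.
Count = C(11,0) + C(11,1) + C(11,2) + C(11,3) + C(11,4) + C(11,5) + C(11,6) + C(11,7) + C(11,8) + 1
     = 1 + 11 + 55 + 165 + 330 + 462 + 462 + 330 + 165 + 1
     = 1982.

1982


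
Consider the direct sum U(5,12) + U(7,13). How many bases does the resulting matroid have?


Bases of a direct sum M1 + M2: |B| = |B(M1)| * |B(M2)|.
|B(U(5,12))| = C(12,5) = 792.
|B(U(7,13))| = C(13,7) = 1716.
Total bases = 792 * 1716 = 1359072.

1359072


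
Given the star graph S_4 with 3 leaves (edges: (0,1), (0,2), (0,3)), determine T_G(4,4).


A star on 4 vertices is a tree with 3 edges.
T(x,y) = x^(3) for any tree.
T(4,4) = 4^3 = 64.

64


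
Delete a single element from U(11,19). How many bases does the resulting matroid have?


Deleting e from U(11,19) gives U(11,18) since n > r.
Bases of U(11,18) = (18 choose 11) = 31824.

31824


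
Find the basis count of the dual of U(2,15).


The dual of U(r,n) is U(n-r, n) = U(13,15).
Bases of U(13,15) are all (13)-element subsets.
|B(M*)| = C(15,13) = 15! / (13! * 2!) = 105.

105


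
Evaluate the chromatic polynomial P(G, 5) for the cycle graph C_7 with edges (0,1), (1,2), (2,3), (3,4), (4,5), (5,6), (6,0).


P(C_7, k) = (k-1)^7 + (-1)^7*(k-1).
P(5) = (4)^7 - 4
= 16384 - 4 = 16380.

16380


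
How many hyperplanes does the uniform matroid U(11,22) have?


Hyperplanes of U(11,22) are flats of rank 10.
In a uniform matroid, these are exactly the (10)-element subsets.
Count = C(22,10) = 22! / (10! * 12!) = 646646.

646646


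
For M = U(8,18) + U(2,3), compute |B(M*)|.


(M1+M2)* = M1* + M2*.
M1* = U(10,18), bases: C(18,10) = 43758.
M2* = U(1,3), bases: C(3,1) = 3.
|B(M*)| = 43758 * 3 = 131274.

131274


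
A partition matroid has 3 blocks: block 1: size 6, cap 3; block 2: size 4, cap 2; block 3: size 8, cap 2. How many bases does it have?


A basis picks exactly ci elements from block i.
Number of bases = product of C(|Si|, ci).
= C(6,3) * C(4,2) * C(8,2)
= 20 * 6 * 28
= 3360.

3360


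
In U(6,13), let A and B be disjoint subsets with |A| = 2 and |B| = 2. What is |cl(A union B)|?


|A union B| = 2 + 2 = 4 (disjoint).
In U(6,13), cl(S) = S if |S| < 6, else cl(S) = E.
Since 4 < 6, cl(A union B) = A union B.
|cl(A union B)| = 4.

4


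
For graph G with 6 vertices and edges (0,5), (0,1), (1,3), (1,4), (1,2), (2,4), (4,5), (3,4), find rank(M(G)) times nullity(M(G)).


r(M) = |V| - c = 6 - 1 = 5.
nullity = |E| - r(M) = 8 - 5 = 3.
Product = 5 * 3 = 15.

15


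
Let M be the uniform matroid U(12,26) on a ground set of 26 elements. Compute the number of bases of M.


Bases of U(12,26) are all 12-element subsets of the 26-element ground set.
Number of bases = C(26,12).
C(26,12) = 26! / (12! * 14!) = 9657700.

9657700


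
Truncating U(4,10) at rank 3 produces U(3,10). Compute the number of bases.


Truncating U(4,10) to rank 3 gives U(3,10).
Bases of U(3,10) are all 3-element subsets of 10 elements.
Number of bases = (10 choose 3) = 120.

120


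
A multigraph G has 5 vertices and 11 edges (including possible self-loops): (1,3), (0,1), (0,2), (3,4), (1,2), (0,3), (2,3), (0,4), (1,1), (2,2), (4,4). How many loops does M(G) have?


In a graphic matroid, a loop is a self-loop edge (u,u) with rank 0.
Examining all 11 edges for self-loops...
Self-loops found: (1,1), (2,2), (4,4)
Number of loops = 3.

3


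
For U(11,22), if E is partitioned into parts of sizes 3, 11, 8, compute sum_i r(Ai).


r(Ai) = min(|Ai|, 11) for each part.
Sum = min(3,11) + min(11,11) + min(8,11)
    = 3 + 11 + 8
    = 22.

22


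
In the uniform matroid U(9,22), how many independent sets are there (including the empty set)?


Independent sets of U(9,22) are all subsets of size <= 9.
Count = (22 choose 0) + (22 choose 1) + (22 choose 2) + (22 choose 3) + (22 choose 4) + (22 choose 5) + (22 choose 6) + (22 choose 7) + (22 choose 8) + (22 choose 9)
     = 1 + 22 + 231 + 1540 + 7315 + 26334 + 74613 + 170544 + 319770 + 497420
     = 1097790.

1097790


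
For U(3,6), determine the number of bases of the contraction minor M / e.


Contracting e from U(3,6) gives U(2,5).
Bases of U(2,5) = (5 choose 2) = 10.

10


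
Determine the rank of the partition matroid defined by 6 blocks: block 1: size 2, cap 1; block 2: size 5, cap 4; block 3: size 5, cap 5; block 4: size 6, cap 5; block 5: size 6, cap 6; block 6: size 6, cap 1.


Rank of a partition matroid = sum of min(|Si|, ci) for each block.
= min(2,1) + min(5,4) + min(5,5) + min(6,5) + min(6,6) + min(6,1)
= 1 + 4 + 5 + 5 + 6 + 1
= 22.

22


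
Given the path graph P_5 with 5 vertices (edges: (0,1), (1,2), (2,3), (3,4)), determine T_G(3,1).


A path on 5 vertices is a tree with 4 edges.
T(x,y) = x^(4) for any tree.
T(3,1) = 3^4 = 81.

81


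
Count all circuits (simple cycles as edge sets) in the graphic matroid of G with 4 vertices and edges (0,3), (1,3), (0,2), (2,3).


A circuit in a graphic matroid = edge set of a simple cycle.
G has 4 vertices and 4 edges.
Enumerating all minimal edge subsets forming cycles...
Total circuits found: 1.

1


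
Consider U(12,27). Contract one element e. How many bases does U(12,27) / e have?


Contracting e from U(12,27) gives U(11,26).
Bases of U(11,26) = C(26,11) = 7726160.

7726160


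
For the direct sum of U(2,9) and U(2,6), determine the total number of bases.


Bases of a direct sum M1 + M2: |B| = |B(M1)| * |B(M2)|.
|B(U(2,9))| = C(9,2) = 36.
|B(U(2,6))| = C(6,2) = 15.
Total bases = 36 * 15 = 540.

540


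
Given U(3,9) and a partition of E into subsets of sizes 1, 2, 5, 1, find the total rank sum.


r(Ai) = min(|Ai|, 3) for each part.
Sum = min(1,3) + min(2,3) + min(5,3) + min(1,3)
    = 1 + 2 + 3 + 1
    = 7.

7


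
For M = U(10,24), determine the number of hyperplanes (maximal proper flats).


Hyperplanes of U(10,24) are flats of rank 9.
In a uniform matroid, these are exactly the (9)-element subsets.
Count = C(24,9) = 24! / (9! * 15!) = 1307504.

1307504


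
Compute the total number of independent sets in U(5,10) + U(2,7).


For a direct sum, |I(M1+M2)| = |I(M1)| * |I(M2)|.
|I(U(5,10))| = sum C(10,k) for k=0..5 = 638.
|I(U(2,7))| = sum C(7,k) for k=0..2 = 29.
Total = 638 * 29 = 18502.

18502


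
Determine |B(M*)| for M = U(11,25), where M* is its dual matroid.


The dual of U(r,n) is U(n-r, n) = U(14,25).
Bases of U(14,25) are all (14)-element subsets.
|B(M*)| = C(25,14) = 4457400.

4457400


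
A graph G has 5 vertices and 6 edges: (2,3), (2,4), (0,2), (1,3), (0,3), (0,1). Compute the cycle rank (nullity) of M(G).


Cycle rank (nullity) = |E| - r(M) = |E| - (|V| - c).
|E| = 6, |V| = 5, c = 1.
Nullity = 6 - (5 - 1) = 6 - 4 = 2.

2


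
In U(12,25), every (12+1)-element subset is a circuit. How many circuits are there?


In U(12,25), circuits are the (13)-element subsets.
Any set of 13 elements is dependent, and removing any one element gives
an independent set of size 12, so it is a minimal dependent set.
Number of circuits = C(25,13) = 5200300.

5200300


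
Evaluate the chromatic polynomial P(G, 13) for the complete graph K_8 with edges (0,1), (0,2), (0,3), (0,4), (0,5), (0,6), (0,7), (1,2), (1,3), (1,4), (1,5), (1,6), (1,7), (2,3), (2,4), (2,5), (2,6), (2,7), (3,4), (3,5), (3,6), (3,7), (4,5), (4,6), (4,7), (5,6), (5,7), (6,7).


P(K_8, k) = k(k-1)(k-2)...(k-7).
P(13) = (13) * (12) * (11) * (10) * (9) * (8) * (7) * (6) = 51891840.

51891840


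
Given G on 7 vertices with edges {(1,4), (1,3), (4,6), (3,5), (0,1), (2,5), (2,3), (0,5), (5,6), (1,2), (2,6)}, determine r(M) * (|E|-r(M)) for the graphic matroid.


r(M) = |V| - c = 7 - 1 = 6.
nullity = |E| - r(M) = 11 - 6 = 5.
Product = 6 * 5 = 30.

30


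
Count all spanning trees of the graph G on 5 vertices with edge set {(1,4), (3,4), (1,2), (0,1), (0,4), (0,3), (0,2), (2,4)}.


By Kirchhoff's matrix tree theorem, the number of spanning trees equals
the determinant of any cofactor of the Laplacian matrix L.
G has 5 vertices and 8 edges.
Computing the (4 x 4) cofactor determinant gives 40.

40


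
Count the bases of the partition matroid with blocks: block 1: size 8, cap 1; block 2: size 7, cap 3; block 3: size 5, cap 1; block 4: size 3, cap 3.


A basis picks exactly ci elements from block i.
Number of bases = product of C(|Si|, ci).
= C(8,1) * C(7,3) * C(5,1) * C(3,3)
= 8 * 35 * 5 * 1
= 1400.

1400


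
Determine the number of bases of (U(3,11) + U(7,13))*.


(M1+M2)* = M1* + M2*.
M1* = U(8,11), bases: C(11,8) = 165.
M2* = U(6,13), bases: C(13,6) = 1716.
|B(M*)| = 165 * 1716 = 283140.

283140


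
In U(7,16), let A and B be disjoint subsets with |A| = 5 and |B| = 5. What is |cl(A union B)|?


|A union B| = 5 + 5 = 10 (disjoint).
In U(7,16), cl(S) = S if |S| < 7, else cl(S) = E.
Since 10 >= 7, cl(A union B) = E.
|cl(A union B)| = 16.

16


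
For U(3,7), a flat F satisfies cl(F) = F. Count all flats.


Flats of U(3,7): every subset of size < 3 is a flat, plus E itself.
Count = C(7,0) + C(7,1) + C(7,2) + 1
     = 1 + 7 + 21 + 1
     = 30.

30


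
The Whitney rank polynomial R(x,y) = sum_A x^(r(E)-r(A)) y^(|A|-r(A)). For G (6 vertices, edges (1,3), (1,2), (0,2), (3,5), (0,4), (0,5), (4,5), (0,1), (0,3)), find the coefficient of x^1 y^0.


R(x,y) = sum over A in 2^E of x^(r(E)-r(A)) * y^(|A|-r(A)).
G has 6 vertices, 9 edges. r(E) = 5.
Enumerate all 2^9 = 512 subsets.
Count subsets with r(E)-r(A)=1 and |A|-r(A)=0: 99.

99


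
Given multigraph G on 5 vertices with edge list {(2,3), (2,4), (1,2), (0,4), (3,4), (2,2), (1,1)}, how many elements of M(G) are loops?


In a graphic matroid, a loop is a self-loop edge (u,u) with rank 0.
Examining all 7 edges for self-loops...
Self-loops found: (2,2), (1,1)
Number of loops = 2.

2


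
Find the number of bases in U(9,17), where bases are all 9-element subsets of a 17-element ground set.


Bases of U(9,17) are all 9-element subsets of the 17-element ground set.
Number of bases = C(17,9).
(17 choose 9) = 24310.

24310


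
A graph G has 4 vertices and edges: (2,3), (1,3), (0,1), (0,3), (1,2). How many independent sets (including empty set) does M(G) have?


An independent set in a graphic matroid is an acyclic edge subset.
G has 4 vertices and 5 edges.
Enumerate all 2^5 = 32 subsets, checking for acyclicity.
Total independent sets = 24.

24


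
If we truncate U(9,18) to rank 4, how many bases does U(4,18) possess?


Truncating U(9,18) to rank 4 gives U(4,18).
Bases of U(4,18) are all 4-element subsets of 18 elements.
Number of bases = (18 choose 4) = 3060.

3060


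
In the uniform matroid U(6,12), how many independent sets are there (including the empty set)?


Independent sets of U(6,12) are all subsets of size <= 6.
Count = (12 choose 0) + (12 choose 1) + (12 choose 2) + (12 choose 3) + (12 choose 4) + (12 choose 5) + (12 choose 6)
     = 1 + 12 + 66 + 220 + 495 + 792 + 924
     = 2510.

2510


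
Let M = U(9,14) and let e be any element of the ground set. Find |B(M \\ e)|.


Deleting e from U(9,14) gives U(9,13) since n > r.
Bases of U(9,13) = C(13,9) = 715.

715


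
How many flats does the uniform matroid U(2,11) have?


Flats of U(2,11): every subset of size < 2 is a flat, plus E itself.
Count = (11 choose 0) + (11 choose 1) + 1
     = 1 + 11 + 1
     = 13.

13


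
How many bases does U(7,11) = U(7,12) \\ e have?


Deleting e from U(7,12) gives U(7,11) since n > r.
Bases of U(7,11) = C(11,7) = 330.

330


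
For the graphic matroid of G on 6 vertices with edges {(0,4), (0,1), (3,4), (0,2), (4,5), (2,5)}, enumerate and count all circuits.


A circuit in a graphic matroid = edge set of a simple cycle.
G has 6 vertices and 6 edges.
Enumerating all minimal edge subsets forming cycles...
Total circuits found: 1.

1


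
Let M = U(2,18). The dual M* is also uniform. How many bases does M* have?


The dual of U(r,n) is U(n-r, n) = U(16,18).
Bases of U(16,18) are all (16)-element subsets.
|B(M*)| = C(18,16) = 18! / (16! * 2!) = 153.

153


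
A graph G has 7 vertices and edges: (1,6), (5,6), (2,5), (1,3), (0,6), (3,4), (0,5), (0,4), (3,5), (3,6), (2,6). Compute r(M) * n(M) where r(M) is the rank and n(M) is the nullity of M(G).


r(M) = |V| - c = 7 - 1 = 6.
nullity = |E| - r(M) = 11 - 6 = 5.
Product = 6 * 5 = 30.

30


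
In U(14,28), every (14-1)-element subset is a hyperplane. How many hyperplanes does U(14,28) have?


Hyperplanes of U(14,28) are flats of rank 13.
In a uniform matroid, these are exactly the (13)-element subsets.
Count = (28 choose 13) = 37442160.

37442160


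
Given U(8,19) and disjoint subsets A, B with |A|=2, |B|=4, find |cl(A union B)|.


|A union B| = 2 + 4 = 6 (disjoint).
In U(8,19), cl(S) = S if |S| < 8, else cl(S) = E.
Since 6 < 8, cl(A union B) = A union B.
|cl(A union B)| = 6.

6


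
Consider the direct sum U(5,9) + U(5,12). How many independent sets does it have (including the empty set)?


For a direct sum, |I(M1+M2)| = |I(M1)| * |I(M2)|.
|I(U(5,9))| = sum C(9,k) for k=0..5 = 382.
|I(U(5,12))| = sum C(12,k) for k=0..5 = 1586.
Total = 382 * 1586 = 605852.

605852


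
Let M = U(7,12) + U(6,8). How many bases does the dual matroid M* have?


(M1+M2)* = M1* + M2*.
M1* = U(5,12), bases: C(12,5) = 792.
M2* = U(2,8), bases: C(8,2) = 28.
|B(M*)| = 792 * 28 = 22176.

22176


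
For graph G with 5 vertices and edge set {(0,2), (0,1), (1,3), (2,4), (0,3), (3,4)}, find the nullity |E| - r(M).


Cycle rank (nullity) = |E| - r(M) = |E| - (|V| - c).
|E| = 6, |V| = 5, c = 1.
Nullity = 6 - (5 - 1) = 6 - 4 = 2.

2


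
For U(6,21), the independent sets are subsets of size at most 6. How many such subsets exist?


Independent sets of U(6,21) are all subsets of size <= 6.
Count = (21 choose 0) + (21 choose 1) + (21 choose 2) + (21 choose 3) + (21 choose 4) + (21 choose 5) + (21 choose 6)
     = 1 + 21 + 210 + 1330 + 5985 + 20349 + 54264
     = 82160.

82160


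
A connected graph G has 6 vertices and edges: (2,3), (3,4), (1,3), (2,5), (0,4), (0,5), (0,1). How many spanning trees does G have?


By Kirchhoff's matrix tree theorem, the number of spanning trees equals
the determinant of any cofactor of the Laplacian matrix L.
G has 6 vertices and 7 edges.
Computing the (5 x 5) cofactor determinant gives 16.

16


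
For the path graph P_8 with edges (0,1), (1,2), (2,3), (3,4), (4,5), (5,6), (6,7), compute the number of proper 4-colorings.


P(P_8, k) = k * (k-1)^(7).
P(4) = 4 * 3^7 = 4 * 2187 = 8748.

8748


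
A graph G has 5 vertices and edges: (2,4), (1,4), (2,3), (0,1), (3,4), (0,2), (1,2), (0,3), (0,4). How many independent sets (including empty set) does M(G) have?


An independent set in a graphic matroid is an acyclic edge subset.
G has 5 vertices and 9 edges.
Enumerate all 2^9 = 512 subsets, checking for acyclicity.
Total independent sets = 198.

198


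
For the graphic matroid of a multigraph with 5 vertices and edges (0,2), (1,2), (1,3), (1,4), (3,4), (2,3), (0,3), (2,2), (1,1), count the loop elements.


In a graphic matroid, a loop is a self-loop edge (u,u) with rank 0.
Examining all 9 edges for self-loops...
Self-loops found: (2,2), (1,1)
Number of loops = 2.

2


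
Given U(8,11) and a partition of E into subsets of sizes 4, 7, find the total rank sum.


r(Ai) = min(|Ai|, 8) for each part.
Sum = min(4,8) + min(7,8)
    = 4 + 7
    = 11.

11


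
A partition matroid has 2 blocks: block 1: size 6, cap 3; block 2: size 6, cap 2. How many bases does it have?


A basis picks exactly ci elements from block i.
Number of bases = product of C(|Si|, ci).
= C(6,3) * C(6,2)
= 20 * 15
= 300.

300


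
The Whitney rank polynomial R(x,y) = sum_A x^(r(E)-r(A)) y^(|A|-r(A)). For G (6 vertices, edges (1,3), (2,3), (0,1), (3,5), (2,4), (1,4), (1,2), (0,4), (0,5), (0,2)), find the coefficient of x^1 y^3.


R(x,y) = sum over A in 2^E of x^(r(E)-r(A)) * y^(|A|-r(A)).
G has 6 vertices, 10 edges. r(E) = 5.
Enumerate all 2^10 = 1024 subsets.
Count subsets with r(E)-r(A)=1 and |A|-r(A)=3: 11.

11


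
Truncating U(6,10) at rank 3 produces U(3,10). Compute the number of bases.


Truncating U(6,10) to rank 3 gives U(3,10).
Bases of U(3,10) are all 3-element subsets of 10 elements.
Number of bases = (10 choose 3) = 120.

120


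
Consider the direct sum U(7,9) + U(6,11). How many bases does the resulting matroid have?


Bases of a direct sum M1 + M2: |B| = |B(M1)| * |B(M2)|.
|B(U(7,9))| = C(9,7) = 36.
|B(U(6,11))| = C(11,6) = 462.
Total bases = 36 * 462 = 16632.

16632


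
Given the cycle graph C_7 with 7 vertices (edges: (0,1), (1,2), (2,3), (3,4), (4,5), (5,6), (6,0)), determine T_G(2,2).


T(C_7; x,y) = x + x^2 + ... + x^(6) + y.
T(2,2) = 2^1 + 2^2 + 2^3 + 2^4 + 2^5 + 2^6 + 2
= 2 + 4 + 8 + 16 + 32 + 64 + 2
= 128.

128


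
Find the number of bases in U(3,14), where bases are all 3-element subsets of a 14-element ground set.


Bases of U(3,14) are all 3-element subsets of the 14-element ground set.
Number of bases = C(14,3).
(14 choose 3) = 364.

364


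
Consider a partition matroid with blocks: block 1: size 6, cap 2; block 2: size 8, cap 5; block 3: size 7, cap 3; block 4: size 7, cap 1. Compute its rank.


Rank of a partition matroid = sum of min(|Si|, ci) for each block.
= min(6,2) + min(8,5) + min(7,3) + min(7,1)
= 2 + 5 + 3 + 1
= 11.

11


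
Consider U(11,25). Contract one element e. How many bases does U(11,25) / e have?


Contracting e from U(11,25) gives U(10,24).
Bases of U(10,24) = C(24,10) = 1961256.

1961256


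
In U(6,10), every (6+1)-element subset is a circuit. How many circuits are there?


In U(6,10), circuits are the (7)-element subsets.
Any set of 7 elements is dependent, and removing any one element gives
an independent set of size 6, so it is a minimal dependent set.
Number of circuits = C(10,7) = 120.

120


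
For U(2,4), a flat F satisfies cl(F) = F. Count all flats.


Flats of U(2,4): every subset of size < 2 is a flat, plus E itself.
Count = (4 choose 0) + (4 choose 1) + 1
     = 1 + 4 + 1
     = 6.

6


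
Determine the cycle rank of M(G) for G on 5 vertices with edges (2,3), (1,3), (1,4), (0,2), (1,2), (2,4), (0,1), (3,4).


Cycle rank (nullity) = |E| - r(M) = |E| - (|V| - c).
|E| = 8, |V| = 5, c = 1.
Nullity = 8 - (5 - 1) = 8 - 4 = 4.

4


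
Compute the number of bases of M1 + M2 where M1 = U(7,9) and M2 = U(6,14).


Bases of a direct sum M1 + M2: |B| = |B(M1)| * |B(M2)|.
|B(U(7,9))| = C(9,7) = 36.
|B(U(6,14))| = C(14,6) = 3003.
Total bases = 36 * 3003 = 108108.

108108


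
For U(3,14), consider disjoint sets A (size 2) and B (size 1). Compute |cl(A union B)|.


|A union B| = 2 + 1 = 3 (disjoint).
In U(3,14), cl(S) = S if |S| < 3, else cl(S) = E.
Since 3 >= 3, cl(A union B) = E.
|cl(A union B)| = 14.

14


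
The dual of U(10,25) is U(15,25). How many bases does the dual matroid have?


The dual of U(r,n) is U(n-r, n) = U(15,25).
Bases of U(15,25) are all (15)-element subsets.
|B(M*)| = C(25,15) = 25! / (15! * 10!) = 3268760.

3268760


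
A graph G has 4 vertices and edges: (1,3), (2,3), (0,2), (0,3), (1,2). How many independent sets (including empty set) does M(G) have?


An independent set in a graphic matroid is an acyclic edge subset.
G has 4 vertices and 5 edges.
Enumerate all 2^5 = 32 subsets, checking for acyclicity.
Total independent sets = 24.

24


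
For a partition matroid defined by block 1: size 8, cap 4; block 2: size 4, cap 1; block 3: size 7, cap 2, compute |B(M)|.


A basis picks exactly ci elements from block i.
Number of bases = product of C(|Si|, ci).
= C(8,4) * C(4,1) * C(7,2)
= 70 * 4 * 21
= 5880.

5880


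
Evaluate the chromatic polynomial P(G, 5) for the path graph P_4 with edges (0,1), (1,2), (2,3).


P(P_4, k) = k * (k-1)^(3).
P(5) = 5 * 4^3 = 5 * 64 = 320.

320


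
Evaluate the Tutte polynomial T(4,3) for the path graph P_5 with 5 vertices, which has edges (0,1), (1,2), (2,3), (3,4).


A path on 5 vertices is a tree with 4 edges.
T(x,y) = x^(4) for any tree.
T(4,3) = 4^4 = 256.

256


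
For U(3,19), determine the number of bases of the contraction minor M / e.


Contracting e from U(3,19) gives U(2,18).
Bases of U(2,18) = C(18,2) = 18! / (2! * 16!) = 153.

153


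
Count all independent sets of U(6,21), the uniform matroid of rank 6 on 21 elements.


Independent sets of U(6,21) are all subsets of size <= 6.
Count = C(21,0) + C(21,1) + C(21,2) + C(21,3) + C(21,4) + C(21,5) + C(21,6)
     = 1 + 21 + 210 + 1330 + 5985 + 20349 + 54264
     = 82160.

82160


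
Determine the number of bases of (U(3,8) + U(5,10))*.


(M1+M2)* = M1* + M2*.
M1* = U(5,8), bases: C(8,5) = 56.
M2* = U(5,10), bases: C(10,5) = 252.
|B(M*)| = 56 * 252 = 14112.

14112


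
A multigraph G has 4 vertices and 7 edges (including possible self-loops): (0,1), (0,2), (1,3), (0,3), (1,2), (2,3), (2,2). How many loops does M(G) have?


In a graphic matroid, a loop is a self-loop edge (u,u) with rank 0.
Examining all 7 edges for self-loops...
Self-loops found: (2,2)
Number of loops = 1.

1


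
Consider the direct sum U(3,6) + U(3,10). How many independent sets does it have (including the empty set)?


For a direct sum, |I(M1+M2)| = |I(M1)| * |I(M2)|.
|I(U(3,6))| = sum C(6,k) for k=0..3 = 42.
|I(U(3,10))| = sum C(10,k) for k=0..3 = 176.
Total = 42 * 176 = 7392.

7392


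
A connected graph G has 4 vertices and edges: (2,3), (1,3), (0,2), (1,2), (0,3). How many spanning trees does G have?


By Kirchhoff's matrix tree theorem, the number of spanning trees equals
the determinant of any cofactor of the Laplacian matrix L.
G has 4 vertices and 5 edges.
Computing the (3 x 3) cofactor determinant gives 8.

8


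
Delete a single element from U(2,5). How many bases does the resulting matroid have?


Deleting e from U(2,5) gives U(2,4) since n > r.
Bases of U(2,4) = (4 choose 2) = 6.

6
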